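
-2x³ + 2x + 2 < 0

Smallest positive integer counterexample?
Testing positive integers:
x = 1: LHS = -2·1³ + 2·1 + 2 = 2; 2 < 0 — FAILS  ← smallest positive counterexample

Answer: x = 1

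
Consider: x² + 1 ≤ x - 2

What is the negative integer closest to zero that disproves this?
Testing negative integers from -1 downward:
x = -1: LHS = (-1)² + 1 = 2, RHS = (-1) - 2 = -3; 2 ≤ -3 — FAILS  ← closest negative counterexample to 0

Answer: x = -1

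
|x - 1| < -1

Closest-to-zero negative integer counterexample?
Testing negative integers from -1 downward:
x = -1: LHS = |(-1) - 1| = |-2| = 2; 2 < -1 — FAILS  ← closest negative counterexample to 0

Answer: x = -1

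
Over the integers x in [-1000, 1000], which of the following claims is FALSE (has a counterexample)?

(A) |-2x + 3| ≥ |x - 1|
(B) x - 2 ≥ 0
(A) Over all integers in [-1000, 1000], LHS − RHS is smallest at x = 2, where it equals 0:
x = 2: LHS = |-2·2 + 3| = |-1| = 1, RHS = |2 - 1| = |1| = 1; 1 ≥ 1 — holds
At the ends of the range:
x = -1000: LHS = |-2·(-1000) + 3| = |2003| = 2003, RHS = |(-1000) - 1| = |-1001| = 1001; 2003 ≥ 1001 — holds
x = 1000: LHS = |-2·1000 + 3| = |-1997| = 1997, RHS = |1000 - 1| = |999| = 999; 1997 ≥ 999 — holds
Hence LHS − RHS is never negative, i.e. LHS ≥ RHS throughout, so the relation holds for every integer in [-1000, 1000].

(B) x = 0: LHS = 0 - 2 = -2; -2 ≥ 0 — FAILS

Only (B) has a counterexample.

Answer: B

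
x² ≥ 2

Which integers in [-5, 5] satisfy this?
Holds for: {-5, -4, -3, -2, 2, 3, 4, 5}
Fails for: {-1, 0, 1}

Answer: {-5, -4, -3, -2, 2, 3, 4, 5}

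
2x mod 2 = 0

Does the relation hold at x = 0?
x = 0: LHS = (2·0) mod 2 = 0 mod 2 = 0; 0 = 0 — holds

The relation is satisfied at x = 0.

Answer: Yes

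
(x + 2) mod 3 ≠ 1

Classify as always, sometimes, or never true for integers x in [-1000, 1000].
Holds at x = 0: LHS = (0 + 2) mod 3 = 2 mod 3 = 2; 2 ≠ 1 — holds
Fails at x = -1: LHS = ((-1) + 2) mod 3 = 1 mod 3 = 1; 1 ≠ 1 — FAILS
It is satisfied by some integers in the range but not all.

Answer: Sometimes true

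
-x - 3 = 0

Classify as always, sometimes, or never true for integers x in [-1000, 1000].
Holds at x = -3: LHS = -(-3) - 3 = 0; 0 = 0 — holds
Fails at x = 0: LHS = -0 - 3 = -3; -3 = 0 — FAILS
It is satisfied by some integers in the range but not all.

Answer: Sometimes true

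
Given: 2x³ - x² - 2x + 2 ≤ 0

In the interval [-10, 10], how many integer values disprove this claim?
Counterexamples in [-10, 10]: {-1, 0, 1, 2, 3, 4, 5, 6, 7, 8, 9, 10}.

Counting them gives 12 values.

Answer: 12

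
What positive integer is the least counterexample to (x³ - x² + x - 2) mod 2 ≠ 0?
Testing positive integers:
x = 1: LHS = (1³ - 1² + 1 - 2) mod 2 = (-1) mod 2 = 1; 1 ≠ 0 — holds
x = 2: LHS = (2³ - 2² + 2 - 2) mod 2 = 4 mod 2 = 0; 0 ≠ 0 — FAILS  ← smallest positive counterexample

Answer: x = 2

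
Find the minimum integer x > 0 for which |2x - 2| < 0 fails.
Testing positive integers:
x = 1: LHS = |2·1 - 2| = |0| = 0; 0 < 0 — FAILS  ← smallest positive counterexample

Answer: x = 1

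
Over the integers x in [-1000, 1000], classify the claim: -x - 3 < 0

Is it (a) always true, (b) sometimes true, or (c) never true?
Holds at x = 0: LHS = -0 - 3 = -3; -3 < 0 — holds
Fails at x = -3: LHS = -(-3) - 3 = 0; 0 < 0 — FAILS
It is satisfied by some integers in the range but not all.

Answer: Sometimes true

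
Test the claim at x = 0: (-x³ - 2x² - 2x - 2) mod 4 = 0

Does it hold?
x = 0: LHS = (-0³ - 2·0² - 2·0 - 2) mod 4 = (-2) mod 4 = 2; 2 = 0 — FAILS

The relation fails at x = 0, so x = 0 is a counterexample.

Answer: No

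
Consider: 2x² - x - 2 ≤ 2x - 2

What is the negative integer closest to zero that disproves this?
Testing negative integers from -1 downward:
x = -1: LHS = 2·(-1)² - (-1) - 2 = 1, RHS = 2·(-1) - 2 = -4; 1 ≤ -4 — FAILS  ← closest negative counterexample to 0

Answer: x = -1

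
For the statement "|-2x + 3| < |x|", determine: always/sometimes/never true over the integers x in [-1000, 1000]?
Holds at x = 2: LHS = |-2·2 + 3| = |-1| = 1, RHS = |2| = 2; 1 < 2 — holds
Fails at x = 0: LHS = |-2·0 + 3| = |3| = 3, RHS = |0| = 0; 3 < 0 — FAILS
It is satisfied by some integers in the range but not all.

Answer: Sometimes true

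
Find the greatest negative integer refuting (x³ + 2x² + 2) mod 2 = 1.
Testing negative integers from -1 downward:
x = -1: LHS = ((-1)³ + 2·(-1)² + 2) mod 2 = 3 mod 2 = 1; 1 = 1 — holds
x = -2: LHS = ((-2)³ + 2·(-2)² + 2) mod 2 = 2 mod 2 = 0; 0 = 1 — FAILS  ← closest negative counterexample to 0

Answer: x = -2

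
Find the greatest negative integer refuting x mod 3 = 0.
Testing negative integers from -1 downward:
x = -1: LHS = (-1) mod 3 = 2; 2 = 0 — FAILS  ← closest negative counterexample to 0

Answer: x = -1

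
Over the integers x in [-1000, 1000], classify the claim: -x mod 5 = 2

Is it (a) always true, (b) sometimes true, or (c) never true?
Holds at x = -2: LHS = (-(-2)) mod 5 = 2 mod 5 = 2; 2 = 2 — holds
Fails at x = 0: LHS = (-0) mod 5 = 0 mod 5 = 0; 0 = 2 — FAILS
It is satisfied by some integers in the range but not all.

Answer: Sometimes true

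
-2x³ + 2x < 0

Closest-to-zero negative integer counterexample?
Testing negative integers from -1 downward:
x = -1: LHS = -2·(-1)³ + 2·(-1) = 0; 0 < 0 — FAILS  ← closest negative counterexample to 0

Answer: x = -1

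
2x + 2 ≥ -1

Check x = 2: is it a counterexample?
Substitute x = 2 into the relation:
x = 2: LHS = 2·2 + 2 = 6; 6 ≥ -1 — holds

The claim holds here, so x = 2 is not a counterexample. (A counterexample exists elsewhere, e.g. x = -2.)

Answer: No, x = 2 is not a counterexample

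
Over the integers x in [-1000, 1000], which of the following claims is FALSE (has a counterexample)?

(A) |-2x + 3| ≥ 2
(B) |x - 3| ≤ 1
(A) x = 1: LHS = |-2·1 + 3| = |1| = 1; 1 ≥ 2 — FAILS
(B) x = 0: LHS = |0 - 3| = |-3| = 3; 3 ≤ 1 — FAILS

Answer: Both A and B are false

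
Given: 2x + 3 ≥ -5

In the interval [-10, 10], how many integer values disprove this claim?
Counterexamples in [-10, 10]: {-10, -9, -8, -7, -6, -5}.

Counting them gives 6 values.

Answer: 6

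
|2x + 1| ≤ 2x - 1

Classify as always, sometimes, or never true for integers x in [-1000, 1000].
Over all integers in [-1000, 1000], LHS − RHS is smallest at x = 0, where it equals 2:
x = 0: LHS = |2·0 + 1| = |1| = 1, RHS = 2·0 - 1 = -1; 1 ≤ -1 — FAILS
At the ends of the range:
x = -1000: LHS = |2·(-1000) + 1| = |-1999| = 1999, RHS = 2·(-1000) - 1 = -2001; 1999 ≤ -2001 — FAILS
x = 1000: LHS = |2·1000 + 1| = |2001| = 2001, RHS = 2·1000 - 1 = 1999; 2001 ≤ 1999 — FAILS
Hence LHS − RHS is never zero or negative, i.e. LHS > RHS throughout, so the claimed relation (≤) fails for every integer in [-1000, 1000].

No integer in the range satisfies it.

Answer: Never true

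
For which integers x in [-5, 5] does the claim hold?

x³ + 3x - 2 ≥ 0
Holds for: {1, 2, 3, 4, 5}
Fails for: {-5, -4, -3, -2, -1, 0}

Answer: {1, 2, 3, 4, 5}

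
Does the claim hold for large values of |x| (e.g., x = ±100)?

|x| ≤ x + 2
x = 100: LHS = |100| = 100, RHS = 100 + 2 = 102; 100 ≤ 102 — holds
x = -100: LHS = |-100| = 100, RHS = (-100) + 2 = -98; 100 ≤ -98 — FAILS

Answer: Partially: holds for x = 100, fails for x = -100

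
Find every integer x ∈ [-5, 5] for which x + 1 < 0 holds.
Holds for: {-5, -4, -3, -2}
Fails for: {-1, 0, 1, 2, 3, 4, 5}

Answer: {-5, -4, -3, -2}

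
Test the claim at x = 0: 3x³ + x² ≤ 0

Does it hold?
x = 0: LHS = 3·0³ + 0² = 0; 0 ≤ 0 — holds

The relation is satisfied at x = 0.

Answer: Yes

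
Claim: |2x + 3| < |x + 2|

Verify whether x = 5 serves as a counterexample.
Substitute x = 5 into the relation:
x = 5: LHS = |2·5 + 3| = |13| = 13, RHS = |5 + 2| = |7| = 7; 13 < 7 — FAILS

Since the claim fails at x = 5, this value is a counterexample.

Answer: Yes, x = 5 is a counterexample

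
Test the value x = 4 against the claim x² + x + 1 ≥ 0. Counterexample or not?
Substitute x = 4 into the relation:
x = 4: LHS = 4² + 4 + 1 = 21; 21 ≥ 0 — holds

The relation holds at x = 4, so it is not a counterexample.

Answer: No, x = 4 is not a counterexample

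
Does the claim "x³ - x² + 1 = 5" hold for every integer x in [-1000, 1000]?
The claim fails at x = 0:
x = 0: LHS = 0³ - 0² + 1 = 1; 1 = 5 — FAILS

Because a single integer refutes it, the statement is false.

Answer: False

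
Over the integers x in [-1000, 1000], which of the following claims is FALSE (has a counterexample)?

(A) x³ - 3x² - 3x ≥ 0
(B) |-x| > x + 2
(A) x = 1: LHS = 1³ - 3·1² - 3·1 = -5; -5 ≥ 0 — FAILS
(B) x = 0: LHS = |-0| = |0| = 0, RHS = 0 + 2 = 2; 0 > 2 — FAILS

Answer: Both A and B are false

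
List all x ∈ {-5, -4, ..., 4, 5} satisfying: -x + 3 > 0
Holds for: {-5, -4, -3, -2, -1, 0, 1, 2}
Fails for: {3, 4, 5}

Answer: {-5, -4, -3, -2, -1, 0, 1, 2}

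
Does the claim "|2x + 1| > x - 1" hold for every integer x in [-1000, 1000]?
Over all integers in [-1000, 1000], LHS − RHS is smallest at x = 0, where it equals 2:
x = 0: LHS = |2·0 + 1| = |1| = 1, RHS = 0 - 1 = -1; 1 > -1 — holds
At the ends of the range:
x = -1000: LHS = |2·(-1000) + 1| = |-1999| = 1999, RHS = (-1000) - 1 = -1001; 1999 > -1001 — holds
x = 1000: LHS = |2·1000 + 1| = |2001| = 2001, RHS = 1000 - 1 = 999; 2001 > 999 — holds
Hence LHS − RHS is never zero or negative, i.e. LHS > RHS throughout, so the relation holds for every integer in [-1000, 1000].

No counterexample exists.

Answer: True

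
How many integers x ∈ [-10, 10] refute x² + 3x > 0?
Counterexamples in [-10, 10]: {-3, -2, -1, 0}.

Counting them gives 4 values.

Answer: 4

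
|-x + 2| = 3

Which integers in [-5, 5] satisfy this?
Holds for: {-1, 5}
Fails for: {-5, -4, -3, -2, 0, 1, 2, 3, 4}

Answer: {-1, 5}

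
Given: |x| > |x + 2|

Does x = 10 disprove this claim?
Substitute x = 10 into the relation:
x = 10: LHS = |10| = 10, RHS = |10 + 2| = |12| = 12; 10 > 12 — FAILS

Since the claim fails at x = 10, this value is a counterexample.

Answer: Yes, x = 10 is a counterexample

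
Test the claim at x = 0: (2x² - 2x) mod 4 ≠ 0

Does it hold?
x = 0: LHS = (2·0² - 2·0) mod 4 = 0 mod 4 = 0; 0 ≠ 0 — FAILS

The relation fails at x = 0, so x = 0 is a counterexample.

Answer: No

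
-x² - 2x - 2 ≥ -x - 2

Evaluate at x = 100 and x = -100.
x = 100: LHS = -100² - 2·100 - 2 = -10202, RHS = -100 - 2 = -102; -10202 ≥ -102 — FAILS
x = -100: LHS = -(-100)² - 2·(-100) - 2 = -9802, RHS = -(-100) - 2 = 98; -9802 ≥ 98 — FAILS

Answer: No, fails for both x = 100 and x = -100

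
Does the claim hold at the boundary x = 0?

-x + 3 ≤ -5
x = 0: LHS = -0 + 3 = 3; 3 ≤ -5 — FAILS

The relation fails at x = 0, so x = 0 is a counterexample.

Answer: No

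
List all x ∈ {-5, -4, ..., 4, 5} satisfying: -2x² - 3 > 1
Over all integers in [-5, 5], LHS − RHS is largest at x = 0, where it equals -4:
x = 0: LHS = -2·0² - 3 = -3; -3 > 1 — FAILS
At the ends of the range:
x = -5: LHS = -2·(-5)² - 3 = -53; -53 > 1 — FAILS
x = 5: LHS = -2·5² - 3 = -53; -53 > 1 — FAILS
Hence LHS − RHS is never positive, i.e. LHS ≤ RHS throughout, so the claimed relation (>) fails for every integer in [-5, 5].

Answer: None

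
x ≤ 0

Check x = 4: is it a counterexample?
Substitute x = 4 into the relation:
x = 4: 4 ≤ 0 — FAILS

Since the claim fails at x = 4, this value is a counterexample.

Answer: Yes, x = 4 is a counterexample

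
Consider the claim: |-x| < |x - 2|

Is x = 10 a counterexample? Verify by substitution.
Substitute x = 10 into the relation:
x = 10: LHS = |-10| = 10, RHS = |10 - 2| = |8| = 8; 10 < 8 — FAILS

Since the claim fails at x = 10, this value is a counterexample.

Answer: Yes, x = 10 is a counterexample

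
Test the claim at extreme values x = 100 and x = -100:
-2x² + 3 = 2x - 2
x = 100: LHS = -2·100² + 3 = -19997, RHS = 2·100 - 2 = 198; -19997 = 198 — FAILS
x = -100: LHS = -2·(-100)² + 3 = -19997, RHS = 2·(-100) - 2 = -202; -19997 = -202 — FAILS

Answer: No, fails for both x = 100 and x = -100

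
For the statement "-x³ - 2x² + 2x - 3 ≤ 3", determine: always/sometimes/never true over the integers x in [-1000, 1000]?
Holds at x = 0: LHS = -0³ - 2·0² + 2·0 - 3 = -3; -3 ≤ 3 — holds
Fails at x = -4: LHS = -(-4)³ - 2·(-4)² + 2·(-4) - 3 = 21; 21 ≤ 3 — FAILS
It is satisfied by some integers in the range but not all.

Answer: Sometimes true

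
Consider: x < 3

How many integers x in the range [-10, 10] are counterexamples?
Counterexamples in [-10, 10]: {3, 4, 5, 6, 7, 8, 9, 10}.

Counting them gives 8 values.

Answer: 8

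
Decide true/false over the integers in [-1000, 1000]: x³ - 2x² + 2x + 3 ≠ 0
Track d = LHS − RHS over the integers in [-1000, 1000]. Equality would need d = 0, but d changes sign only between consecutive integers, jumping over 0:
x = -1: LHS = (-1)³ - 2·(-1)² + 2·(-1) + 3 = -2; -2 ≠ 0 — holds  (d = -2)
x = 0: LHS = 0³ - 2·0² + 2·0 + 3 = 3; 3 ≠ 0 — holds  (d = 3)
Away from these crossings d keeps a constant sign, and checking every integer in [-1000, 1000] confirms d ≠ 0 throughout. Hence the two sides are never equal, so the relation holds for every integer in [-1000, 1000].

No counterexample exists.

Answer: True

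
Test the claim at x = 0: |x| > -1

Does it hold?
x = 0: LHS = |0| = 0; 0 > -1 — holds

The relation is satisfied at x = 0.

Answer: Yes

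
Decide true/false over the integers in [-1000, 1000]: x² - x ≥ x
The claim fails at x = 1:
x = 1: LHS = 1² - 1 = 0; 0 ≥ 1 — FAILS

Because a single integer refutes it, the statement is false.

Answer: False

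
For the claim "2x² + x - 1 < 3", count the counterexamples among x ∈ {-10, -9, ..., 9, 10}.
Counterexamples in [-10, 10]: {-10, -9, -8, -7, -6, -5, -4, -3, -2, 2, 3, 4, 5, 6, 7, 8, 9, 10}.

Counting them gives 18 values.

Answer: 18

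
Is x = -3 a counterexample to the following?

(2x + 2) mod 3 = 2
Substitute x = -3 into the relation:
x = -3: LHS = (2·(-3) + 2) mod 3 = (-4) mod 3 = 2; 2 = 2 — holds

The claim holds here, so x = -3 is not a counterexample. (A counterexample exists elsewhere, e.g. x = 1.)

Answer: No, x = -3 is not a counterexample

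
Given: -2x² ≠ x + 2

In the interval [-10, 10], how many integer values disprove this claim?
Over all integers in [-10, 10], LHS − RHS is always negative; it is closest to 0 at x = 0, where it equals -2:
x = 0: LHS = -2·0² = 0, RHS = 0 + 2 = 2; 0 ≠ 2 — holds
At the ends of the range:
x = -10: LHS = -2·(-10)² = -200, RHS = (-10) + 2 = -8; -200 ≠ -8 — holds
x = 10: LHS = -2·10² = -200, RHS = 10 + 2 = 12; -200 ≠ 12 — holds
Hence LHS − RHS is never 0, i.e. the two sides are never equal, so the relation holds for every integer in [-10, 10].

No counterexample appears in that range.

Answer: 0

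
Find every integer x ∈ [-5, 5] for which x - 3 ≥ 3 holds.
Over all integers in [-5, 5], LHS − RHS is largest at x = 5, where it equals -1:
x = 5: LHS = 5 - 3 = 2; 2 ≥ 3 — FAILS
At the ends of the range:
x = -5: LHS = (-5) - 3 = -8; -8 ≥ 3 — FAILS
Hence LHS − RHS is never zero or positive, i.e. LHS < RHS throughout, so the claimed relation (≥) fails for every integer in [-5, 5].

Answer: None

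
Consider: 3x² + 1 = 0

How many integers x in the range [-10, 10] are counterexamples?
Counterexamples in [-10, 10]: {-10, -9, -8, -7, -6, -5, -4, -3, -2, -1, 0, 1, 2, 3, 4, 5, 6, 7, 8, 9, 10}.

Counting them gives 21 values.

Answer: 21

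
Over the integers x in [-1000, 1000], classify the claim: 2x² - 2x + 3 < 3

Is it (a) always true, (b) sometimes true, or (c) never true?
Over all integers in [-1000, 1000], LHS − RHS is smallest at x = 0, where it equals 0:
x = 0: LHS = 2·0² - 2·0 + 3 = 3; 3 < 3 — FAILS
At the ends of the range:
x = -1000: LHS = 2·(-1000)² - 2·(-1000) + 3 = 2002003; 2002003 < 3 — FAILS
x = 1000: LHS = 2·1000² - 2·1000 + 3 = 1998003; 1998003 < 3 — FAILS
Hence LHS − RHS is never negative, i.e. LHS ≥ RHS throughout, so the claimed relation (<) fails for every integer in [-1000, 1000].

No integer in the range satisfies it.

Answer: Never true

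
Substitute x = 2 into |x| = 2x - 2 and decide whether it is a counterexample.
Substitute x = 2 into the relation:
x = 2: LHS = |2| = 2, RHS = 2·2 - 2 = 2; 2 = 2 — holds

The claim holds here, so x = 2 is not a counterexample. (A counterexample exists elsewhere, e.g. x = 0.)

Answer: No, x = 2 is not a counterexample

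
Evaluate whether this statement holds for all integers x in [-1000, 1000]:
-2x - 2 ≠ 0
The claim fails at x = -1:
x = -1: LHS = -2·(-1) - 2 = 0; 0 ≠ 0 — FAILS

Because a single integer refutes it, the statement is false.

Answer: False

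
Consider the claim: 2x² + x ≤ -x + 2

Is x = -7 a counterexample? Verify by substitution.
Substitute x = -7 into the relation:
x = -7: LHS = 2·(-7)² + (-7) = 91, RHS = -(-7) + 2 = 9; 91 ≤ 9 — FAILS

Since the claim fails at x = -7, this value is a counterexample.

Answer: Yes, x = -7 is a counterexample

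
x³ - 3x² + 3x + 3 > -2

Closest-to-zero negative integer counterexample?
Testing negative integers from -1 downward:
x = -1: LHS = (-1)³ - 3·(-1)² + 3·(-1) + 3 = -4; -4 > -2 — FAILS  ← closest negative counterexample to 0

Answer: x = -1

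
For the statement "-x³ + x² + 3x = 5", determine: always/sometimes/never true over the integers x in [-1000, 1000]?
Track d = LHS − RHS over the integers in [-1000, 1000]. Equality would need d = 0, but d changes sign only between consecutive integers, jumping over 0:
x = -2: LHS = -(-2)³ + (-2)² + 3·(-2) = 6; 6 = 5 — FAILS  (d = 1)
x = -1: LHS = -(-1)³ + (-1)² + 3·(-1) = -1; -1 = 5 — FAILS  (d = -6)
Away from these crossings d keeps a constant sign, and checking every integer in [-1000, 1000] confirms d ≠ 0 throughout. Hence the two sides are never equal, so the claimed relation (=) fails for every integer in [-1000, 1000].

No integer in the range satisfies it.

Answer: Never true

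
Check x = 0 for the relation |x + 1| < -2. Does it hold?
x = 0: LHS = |0 + 1| = |1| = 1; 1 < -2 — FAILS

The relation fails at x = 0, so x = 0 is a counterexample.

Answer: No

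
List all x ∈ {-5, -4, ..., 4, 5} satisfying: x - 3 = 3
Over all integers in [-5, 5], LHS − RHS is always negative; it is closest to 0 at x = 5, where it equals -1:
x = 5: LHS = 5 - 3 = 2; 2 = 3 — FAILS
At the ends of the range:
x = -5: LHS = (-5) - 3 = -8; -8 = 3 — FAILS
Hence LHS − RHS is never 0, i.e. the two sides are never equal, so the claimed relation (=) fails for every integer in [-5, 5].

Answer: None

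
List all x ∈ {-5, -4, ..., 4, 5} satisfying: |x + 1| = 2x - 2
Holds for: {3}
Fails for: {-5, -4, -3, -2, -1, 0, 1, 2, 4, 5}

Answer: {3}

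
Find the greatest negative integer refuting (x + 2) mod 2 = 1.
Testing negative integers from -1 downward:
x = -1: LHS = ((-1) + 2) mod 2 = 1 mod 2 = 1; 1 = 1 — holds
x = -2: LHS = ((-2) + 2) mod 2 = 0 mod 2 = 0; 0 = 1 — FAILS  ← closest negative counterexample to 0

Answer: x = -2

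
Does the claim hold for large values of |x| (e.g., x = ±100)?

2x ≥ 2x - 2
x = 100: LHS = 2·100 = 200, RHS = 2·100 - 2 = 198; 200 ≥ 198 — holds
x = -100: LHS = 2·(-100) = -200, RHS = 2·(-100) - 2 = -202; -200 ≥ -202 — holds

Answer: Yes, holds for both x = 100 and x = -100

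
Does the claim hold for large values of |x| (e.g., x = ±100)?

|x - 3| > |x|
x = 100: LHS = |100 - 3| = |97| = 97, RHS = |100| = 100; 97 > 100 — FAILS
x = -100: LHS = |(-100) - 3| = |-103| = 103, RHS = |-100| = 100; 103 > 100 — holds

Answer: Partially: fails for x = 100, holds for x = -100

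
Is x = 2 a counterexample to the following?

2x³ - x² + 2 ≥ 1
Substitute x = 2 into the relation:
x = 2: LHS = 2·2³ - 2² + 2 = 14; 14 ≥ 1 — holds

The claim holds here, so x = 2 is not a counterexample. (A counterexample exists elsewhere, e.g. x = -1.)

Answer: No, x = 2 is not a counterexample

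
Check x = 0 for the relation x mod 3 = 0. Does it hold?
x = 0: LHS = 0 mod 3 = 0; 0 = 0 — holds

The relation is satisfied at x = 0.

Answer: Yes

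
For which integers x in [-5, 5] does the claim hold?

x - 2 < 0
Holds for: {-5, -4, -3, -2, -1, 0, 1}
Fails for: {2, 3, 4, 5}

Answer: {-5, -4, -3, -2, -1, 0, 1}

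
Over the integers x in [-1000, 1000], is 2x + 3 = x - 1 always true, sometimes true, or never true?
Holds at x = -4: LHS = 2·(-4) + 3 = -5, RHS = (-4) - 1 = -5; -5 = -5 — holds
Fails at x = 0: LHS = 2·0 + 3 = 3, RHS = 0 - 1 = -1; 3 = -1 — FAILS
It is satisfied by some integers in the range but not all.

Answer: Sometimes true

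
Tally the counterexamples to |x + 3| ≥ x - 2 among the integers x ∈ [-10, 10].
Over all integers in [-10, 10], LHS − RHS is smallest at x = 0, where it equals 5:
x = 0: LHS = |0 + 3| = |3| = 3, RHS = 0 - 2 = -2; 3 ≥ -2 — holds
At the ends of the range:
x = -10: LHS = |(-10) + 3| = |-7| = 7, RHS = (-10) - 2 = -12; 7 ≥ -12 — holds
x = 10: LHS = |10 + 3| = |13| = 13, RHS = 10 - 2 = 8; 13 ≥ 8 — holds
Hence LHS − RHS is never negative, i.e. LHS ≥ RHS throughout, so the relation holds for every integer in [-10, 10].

No counterexample appears in that range.

Answer: 0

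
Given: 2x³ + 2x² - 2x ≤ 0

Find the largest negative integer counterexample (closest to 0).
Testing negative integers from -1 downward:
x = -1: LHS = 2·(-1)³ + 2·(-1)² - 2·(-1) = 2; 2 ≤ 0 — FAILS  ← closest negative counterexample to 0

Answer: x = -1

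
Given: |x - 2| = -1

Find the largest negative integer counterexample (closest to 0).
Testing negative integers from -1 downward:
x = -1: LHS = |(-1) - 2| = |-3| = 3; 3 = -1 — FAILS  ← closest negative counterexample to 0

Answer: x = -1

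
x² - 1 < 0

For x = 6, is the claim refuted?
Substitute x = 6 into the relation:
x = 6: LHS = 6² - 1 = 35; 35 < 0 — FAILS

Since the claim fails at x = 6, this value is a counterexample.

Answer: Yes, x = 6 is a counterexample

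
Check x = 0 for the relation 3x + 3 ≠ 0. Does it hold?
x = 0: LHS = 3·0 + 3 = 3; 3 ≠ 0 — holds

The relation is satisfied at x = 0.

Answer: Yes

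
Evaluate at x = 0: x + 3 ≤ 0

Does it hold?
x = 0: LHS = 0 + 3 = 3; 3 ≤ 0 — FAILS

The relation fails at x = 0, so x = 0 is a counterexample.

Answer: No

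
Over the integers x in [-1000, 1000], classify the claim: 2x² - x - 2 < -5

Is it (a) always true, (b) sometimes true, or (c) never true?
Over all integers in [-1000, 1000], LHS − RHS is smallest at x = 0, where it equals 3:
x = 0: LHS = 2·0² - 0 - 2 = -2; -2 < -5 — FAILS
At the ends of the range:
x = -1000: LHS = 2·(-1000)² - (-1000) - 2 = 2000998; 2000998 < -5 — FAILS
x = 1000: LHS = 2·1000² - 1000 - 2 = 1998998; 1998998 < -5 — FAILS
Hence LHS − RHS is never negative, i.e. LHS ≥ RHS throughout, so the claimed relation (<) fails for every integer in [-1000, 1000].

No integer in the range satisfies it.

Answer: Never true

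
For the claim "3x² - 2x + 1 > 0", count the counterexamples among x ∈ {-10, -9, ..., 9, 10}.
Over all integers in [-10, 10], LHS − RHS is smallest at x = 0, where it equals 1:
x = 0: LHS = 3·0² - 2·0 + 1 = 1; 1 > 0 — holds
At the ends of the range:
x = -10: LHS = 3·(-10)² - 2·(-10) + 1 = 321; 321 > 0 — holds
x = 10: LHS = 3·10² - 2·10 + 1 = 281; 281 > 0 — holds
Hence LHS − RHS is never zero or negative, i.e. LHS > RHS throughout, so the relation holds for every integer in [-10, 10].

No counterexample appears in that range.

Answer: 0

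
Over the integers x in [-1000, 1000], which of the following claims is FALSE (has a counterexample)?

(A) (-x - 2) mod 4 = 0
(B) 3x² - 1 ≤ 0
(A) x = 0: LHS = (-0 - 2) mod 4 = (-2) mod 4 = 2; 2 = 0 — FAILS
(B) x = 1: LHS = 3·1² - 1 = 2; 2 ≤ 0 — FAILS

Answer: Both A and B are false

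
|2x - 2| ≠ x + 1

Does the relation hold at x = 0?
x = 0: LHS = |2·0 - 2| = |-2| = 2, RHS = 0 + 1 = 1; 2 ≠ 1 — holds

The relation is satisfied at x = 0.

Answer: Yes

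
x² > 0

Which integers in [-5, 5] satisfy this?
Holds for: {-5, -4, -3, -2, -1, 1, 2, 3, 4, 5}
Fails for: {0}

Answer: {-5, -4, -3, -2, -1, 1, 2, 3, 4, 5}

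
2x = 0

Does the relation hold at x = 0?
x = 0: LHS = 2·0 = 0; 0 = 0 — holds

The relation is satisfied at x = 0.

Answer: Yes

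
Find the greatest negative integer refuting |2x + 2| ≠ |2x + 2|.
Testing negative integers from -1 downward:
x = -1: LHS = |2·(-1) + 2| = |0| = 0, RHS = |2·(-1) + 2| = |0| = 0; 0 ≠ 0 — FAILS  ← closest negative counterexample to 0

Answer: x = -1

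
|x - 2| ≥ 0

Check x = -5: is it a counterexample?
Substitute x = -5 into the relation:
x = -5: LHS = |(-5) - 2| = |-7| = 7; 7 ≥ 0 — holds

The relation holds at x = -5, so it is not a counterexample.

Answer: No, x = -5 is not a counterexample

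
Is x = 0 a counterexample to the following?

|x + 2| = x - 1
Substitute x = 0 into the relation:
x = 0: LHS = |0 + 2| = |2| = 2, RHS = 0 - 1 = -1; 2 = -1 — FAILS

Since the claim fails at x = 0, this value is a counterexample.

Answer: Yes, x = 0 is a counterexample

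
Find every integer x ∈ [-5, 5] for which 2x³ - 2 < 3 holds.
Holds for: {-5, -4, -3, -2, -1, 0, 1}
Fails for: {2, 3, 4, 5}

Answer: {-5, -4, -3, -2, -1, 0, 1}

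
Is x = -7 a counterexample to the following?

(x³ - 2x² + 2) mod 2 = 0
Substitute x = -7 into the relation:
x = -7: LHS = ((-7)³ - 2·(-7)² + 2) mod 2 = (-439) mod 2 = 1; 1 = 0 — FAILS

Since the claim fails at x = -7, this value is a counterexample.

Answer: Yes, x = -7 is a counterexample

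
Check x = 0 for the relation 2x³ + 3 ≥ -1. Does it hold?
x = 0: LHS = 2·0³ + 3 = 3; 3 ≥ -1 — holds

The relation is satisfied at x = 0.

Answer: Yes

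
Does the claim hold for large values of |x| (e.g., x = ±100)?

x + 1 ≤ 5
x = 100: LHS = 100 + 1 = 101; 101 ≤ 5 — FAILS
x = -100: LHS = (-100) + 1 = -99; -99 ≤ 5 — holds

Answer: Partially: fails for x = 100, holds for x = -100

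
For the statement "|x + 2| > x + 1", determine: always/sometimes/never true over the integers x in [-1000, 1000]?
Over all integers in [-1000, 1000], LHS − RHS is smallest at x = 0, where it equals 1:
x = 0: LHS = |0 + 2| = |2| = 2, RHS = 0 + 1 = 1; 2 > 1 — holds
At the ends of the range:
x = -1000: LHS = |(-1000) + 2| = |-998| = 998, RHS = (-1000) + 1 = -999; 998 > -999 — holds
x = 1000: LHS = |1000 + 2| = |1002| = 1002, RHS = 1000 + 1 = 1001; 1002 > 1001 — holds
Hence LHS − RHS is never zero or negative, i.e. LHS > RHS throughout, so the relation holds for every integer in [-1000, 1000].

No counterexample exists.

Answer: Always true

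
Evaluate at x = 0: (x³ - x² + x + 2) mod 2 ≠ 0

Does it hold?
x = 0: LHS = (0³ - 0² + 0 + 2) mod 2 = 2 mod 2 = 0; 0 ≠ 0 — FAILS

The relation fails at x = 0, so x = 0 is a counterexample.

Answer: No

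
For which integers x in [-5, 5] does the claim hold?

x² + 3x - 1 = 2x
Track d = LHS − RHS over the integers in [-5, 5]. Equality would need d = 0, but d changes sign only between consecutive integers, jumping over 0:
x = -2: LHS = (-2)² + 3·(-2) - 1 = -3, RHS = 2·(-2) = -4; -3 = -4 — FAILS  (d = 1)
x = -1: LHS = (-1)² + 3·(-1) - 1 = -3, RHS = 2·(-1) = -2; -3 = -2 — FAILS  (d = -1)
x = 0: LHS = 0² + 3·0 - 1 = -1, RHS = 2·0 = 0; -1 = 0 — FAILS  (d = -1)
x = 1: LHS = 1² + 3·1 - 1 = 3, RHS = 2·1 = 2; 3 = 2 — FAILS  (d = 1)
Away from these crossings d keeps a constant sign, and checking every integer in [-5, 5] confirms d ≠ 0 throughout. Hence the two sides are never equal, so the claimed relation (=) fails for every integer in [-5, 5].

Answer: None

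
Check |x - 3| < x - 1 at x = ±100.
x = 100: LHS = |100 - 3| = |97| = 97, RHS = 100 - 1 = 99; 97 < 99 — holds
x = -100: LHS = |(-100) - 3| = |-103| = 103, RHS = (-100) - 1 = -101; 103 < -101 — FAILS

Answer: Partially: holds for x = 100, fails for x = -100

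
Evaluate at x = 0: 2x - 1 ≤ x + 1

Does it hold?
x = 0: LHS = 2·0 - 1 = -1, RHS = 0 + 1 = 1; -1 ≤ 1 — holds

The relation is satisfied at x = 0.

Answer: Yes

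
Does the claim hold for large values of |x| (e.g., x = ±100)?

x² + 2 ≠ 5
x = 100: LHS = 100² + 2 = 10002; 10002 ≠ 5 — holds
x = -100: LHS = (-100)² + 2 = 10002; 10002 ≠ 5 — holds

Answer: Yes, holds for both x = 100 and x = -100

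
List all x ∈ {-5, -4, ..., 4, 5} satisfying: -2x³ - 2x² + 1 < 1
Holds for: {1, 2, 3, 4, 5}
Fails for: {-5, -4, -3, -2, -1, 0}

Answer: {1, 2, 3, 4, 5}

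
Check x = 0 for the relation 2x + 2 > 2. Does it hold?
x = 0: LHS = 2·0 + 2 = 2; 2 > 2 — FAILS

The relation fails at x = 0, so x = 0 is a counterexample.

Answer: No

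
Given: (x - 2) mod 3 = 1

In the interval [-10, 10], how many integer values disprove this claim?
Counterexamples in [-10, 10]: {-10, -8, -7, -5, -4, -2, -1, 1, 2, 4, 5, 7, 8, 10}.

Counting them gives 14 values.

Answer: 14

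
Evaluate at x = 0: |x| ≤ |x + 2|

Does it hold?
x = 0: LHS = |0| = 0, RHS = |0 + 2| = |2| = 2; 0 ≤ 2 — holds

The relation is satisfied at x = 0.

Answer: Yes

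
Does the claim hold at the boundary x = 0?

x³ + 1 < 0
x = 0: LHS = 0³ + 1 = 1; 1 < 0 — FAILS

The relation fails at x = 0, so x = 0 is a counterexample.

Answer: No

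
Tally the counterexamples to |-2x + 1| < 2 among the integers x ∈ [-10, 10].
Counterexamples in [-10, 10]: {-10, -9, -8, -7, -6, -5, -4, -3, -2, -1, 2, 3, 4, 5, 6, 7, 8, 9, 10}.

Counting them gives 19 values.

Answer: 19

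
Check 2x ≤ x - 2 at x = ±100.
x = 100: LHS = 2·100 = 200, RHS = 100 - 2 = 98; 200 ≤ 98 — FAILS
x = -100: LHS = 2·(-100) = -200, RHS = (-100) - 2 = -102; -200 ≤ -102 — holds

Answer: Partially: fails for x = 100, holds for x = -100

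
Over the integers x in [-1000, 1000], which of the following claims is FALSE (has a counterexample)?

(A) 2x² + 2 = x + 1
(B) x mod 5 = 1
(A) x = 0: LHS = 2·0² + 2 = 2, RHS = 0 + 1 = 1; 2 = 1 — FAILS
(B) x = 0: LHS = 0 mod 5 = 0; 0 = 1 — FAILS

Answer: Both A and B are false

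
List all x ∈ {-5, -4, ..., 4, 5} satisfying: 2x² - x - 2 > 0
Holds for: {-5, -4, -3, -2, -1, 2, 3, 4, 5}
Fails for: {0, 1}

Answer: {-5, -4, -3, -2, -1, 2, 3, 4, 5}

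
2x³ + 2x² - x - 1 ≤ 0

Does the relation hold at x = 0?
x = 0: LHS = 2·0³ + 2·0² - 0 - 1 = -1; -1 ≤ 0 — holds

The relation is satisfied at x = 0.

Answer: Yes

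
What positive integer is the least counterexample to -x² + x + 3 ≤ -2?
Testing positive integers:
x = 1: LHS = -1² + 1 + 3 = 3; 3 ≤ -2 — FAILS  ← smallest positive counterexample

Answer: x = 1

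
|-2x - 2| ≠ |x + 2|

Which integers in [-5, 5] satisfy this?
Holds for: {-5, -4, -3, -2, -1, 1, 2, 3, 4, 5}
Fails for: {0}

Answer: {-5, -4, -3, -2, -1, 1, 2, 3, 4, 5}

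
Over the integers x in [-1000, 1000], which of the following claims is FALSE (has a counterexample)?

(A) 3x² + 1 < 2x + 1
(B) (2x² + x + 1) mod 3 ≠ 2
(A) x = 0: LHS = 3·0² + 1 = 1, RHS = 2·0 + 1 = 1; 1 < 1 — FAILS
(B) x = -1: LHS = (2·(-1)² + (-1) + 1) mod 3 = 2 mod 3 = 2; 2 ≠ 2 — FAILS

Answer: Both A and B are false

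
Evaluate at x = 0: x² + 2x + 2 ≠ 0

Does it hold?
x = 0: LHS = 0² + 2·0 + 2 = 2; 2 ≠ 0 — holds

The relation is satisfied at x = 0.

Answer: Yes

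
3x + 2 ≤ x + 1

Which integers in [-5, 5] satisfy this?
Holds for: {-5, -4, -3, -2, -1}
Fails for: {0, 1, 2, 3, 4, 5}

Answer: {-5, -4, -3, -2, -1}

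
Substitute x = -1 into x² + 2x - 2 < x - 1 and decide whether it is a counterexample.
Substitute x = -1 into the relation:
x = -1: LHS = (-1)² + 2·(-1) - 2 = -3, RHS = (-1) - 1 = -2; -3 < -2 — holds

The claim holds here, so x = -1 is not a counterexample. (A counterexample exists elsewhere, e.g. x = 1.)

Answer: No, x = -1 is not a counterexample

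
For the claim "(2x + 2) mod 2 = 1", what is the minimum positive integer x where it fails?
Testing positive integers:
x = 1: LHS = (2·1 + 2) mod 2 = 4 mod 2 = 0; 0 = 1 — FAILS  ← smallest positive counterexample

Answer: x = 1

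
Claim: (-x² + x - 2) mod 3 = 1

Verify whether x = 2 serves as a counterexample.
Substitute x = 2 into the relation:
x = 2: LHS = (-2² + 2 - 2) mod 3 = (-4) mod 3 = 2; 2 = 1 — FAILS

Since the claim fails at x = 2, this value is a counterexample.

Answer: Yes, x = 2 is a counterexample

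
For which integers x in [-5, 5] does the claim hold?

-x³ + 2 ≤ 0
Holds for: {2, 3, 4, 5}
Fails for: {-5, -4, -3, -2, -1, 0, 1}

Answer: {2, 3, 4, 5}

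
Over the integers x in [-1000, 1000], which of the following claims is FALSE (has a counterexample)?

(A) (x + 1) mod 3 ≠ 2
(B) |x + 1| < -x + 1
(A) x = 1: LHS = (1 + 1) mod 3 = 2 mod 3 = 2; 2 ≠ 2 — FAILS
(B) x = 0: LHS = |0 + 1| = |1| = 1, RHS = -0 + 1 = 1; 1 < 1 — FAILS

Answer: Both A and B are false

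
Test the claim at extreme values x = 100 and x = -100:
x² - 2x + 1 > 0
x = 100: LHS = 100² - 2·100 + 1 = 9801; 9801 > 0 — holds
x = -100: LHS = (-100)² - 2·(-100) + 1 = 10201; 10201 > 0 — holds

Answer: Yes, holds for both x = 100 and x = -100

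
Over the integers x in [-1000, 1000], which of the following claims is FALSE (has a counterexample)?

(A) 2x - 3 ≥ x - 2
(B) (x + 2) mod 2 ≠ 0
(A) x = 0: LHS = 2·0 - 3 = -3, RHS = 0 - 2 = -2; -3 ≥ -2 — FAILS
(B) x = 0: LHS = (0 + 2) mod 2 = 2 mod 2 = 0; 0 ≠ 0 — FAILS

Answer: Both A and B are false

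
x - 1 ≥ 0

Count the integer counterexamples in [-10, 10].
Counterexamples in [-10, 10]: {-10, -9, -8, -7, -6, -5, -4, -3, -2, -1, 0}.

Counting them gives 11 values.

Answer: 11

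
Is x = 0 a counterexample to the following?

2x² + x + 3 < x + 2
Substitute x = 0 into the relation:
x = 0: LHS = 2·0² + 0 + 3 = 3, RHS = 0 + 2 = 2; 3 < 2 — FAILS

Since the claim fails at x = 0, this value is a counterexample.

Answer: Yes, x = 0 is a counterexample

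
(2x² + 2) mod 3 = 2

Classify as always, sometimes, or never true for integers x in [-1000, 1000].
Holds at x = 0: LHS = (2·0² + 2) mod 3 = 2 mod 3 = 2; 2 = 2 — holds
Fails at x = 1: LHS = (2·1² + 2) mod 3 = 4 mod 3 = 1; 1 = 2 — FAILS
It is satisfied by some integers in the range but not all.

Answer: Sometimes true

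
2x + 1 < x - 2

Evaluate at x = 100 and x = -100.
x = 100: LHS = 2·100 + 1 = 201, RHS = 100 - 2 = 98; 201 < 98 — FAILS
x = -100: LHS = 2·(-100) + 1 = -199, RHS = (-100) - 2 = -102; -199 < -102 — holds

Answer: Partially: fails for x = 100, holds for x = -100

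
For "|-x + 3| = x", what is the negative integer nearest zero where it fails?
Testing negative integers from -1 downward:
x = -1: LHS = |-(-1) + 3| = |4| = 4; 4 = -1 — FAILS  ← closest negative counterexample to 0

Answer: x = -1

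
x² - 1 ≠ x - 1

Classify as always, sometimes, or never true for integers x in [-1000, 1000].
Holds at x = -1: LHS = (-1)² - 1 = 0, RHS = (-1) - 1 = -2; 0 ≠ -2 — holds
Fails at x = 0: LHS = 0² - 1 = -1, RHS = 0 - 1 = -1; -1 ≠ -1 — FAILS
It is satisfied by some integers in the range but not all.

Answer: Sometimes true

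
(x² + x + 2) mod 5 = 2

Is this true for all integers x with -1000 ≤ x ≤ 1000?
The claim fails at x = 1:
x = 1: LHS = (1² + 1 + 2) mod 5 = 4 mod 5 = 4; 4 = 2 — FAILS

Because a single integer refutes it, the statement is false.

Answer: False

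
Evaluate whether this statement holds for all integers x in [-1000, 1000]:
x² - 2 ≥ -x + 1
The claim fails at x = 0:
x = 0: LHS = 0² - 2 = -2, RHS = -0 + 1 = 1; -2 ≥ 1 — FAILS

Because a single integer refutes it, the statement is false.

Answer: False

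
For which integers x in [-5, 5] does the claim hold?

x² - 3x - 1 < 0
Holds for: {0, 1, 2, 3}
Fails for: {-5, -4, -3, -2, -1, 4, 5}

Answer: {0, 1, 2, 3}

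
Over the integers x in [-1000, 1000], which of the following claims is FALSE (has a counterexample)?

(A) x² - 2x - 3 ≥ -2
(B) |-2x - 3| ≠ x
(A) x = 0: LHS = 0² - 2·0 - 3 = -3; -3 ≥ -2 — FAILS

(B) Over all integers in [-1000, 1000], LHS − RHS is always positive; it is smallest at x = -1, where it equals 2:
x = -1: LHS = |-2·(-1) - 3| = |-1| = 1; 1 ≠ -1 — holds
At the ends of the range:
x = -1000: LHS = |-2·(-1000) - 3| = |1997| = 1997; 1997 ≠ -1000 — holds
x = 1000: LHS = |-2·1000 - 3| = |-2003| = 2003; 2003 ≠ 1000 — holds
Hence LHS − RHS is never 0, i.e. the two sides are never equal, so the relation holds for every integer in [-1000, 1000].

Only (A) has a counterexample.

Answer: A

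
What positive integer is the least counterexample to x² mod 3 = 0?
Testing positive integers:
x = 1: LHS = (1²) mod 3 = 1 mod 3 = 1; 1 = 0 — FAILS  ← smallest positive counterexample

Answer: x = 1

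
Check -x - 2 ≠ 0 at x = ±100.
x = 100: LHS = -100 - 2 = -102; -102 ≠ 0 — holds
x = -100: LHS = -(-100) - 2 = 98; 98 ≠ 0 — holds

Answer: Yes, holds for both x = 100 and x = -100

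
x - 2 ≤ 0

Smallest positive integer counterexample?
Testing positive integers:
x = 1: LHS = 1 - 2 = -1; -1 ≤ 0 — holds
x = 2: LHS = 2 - 2 = 0; 0 ≤ 0 — holds
x = 3: LHS = 3 - 2 = 1; 1 ≤ 0 — FAILS  ← smallest positive counterexample

Answer: x = 3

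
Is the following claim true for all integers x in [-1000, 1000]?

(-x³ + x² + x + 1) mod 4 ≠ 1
The claim fails at x = 0:
x = 0: LHS = (-0³ + 0² + 0 + 1) mod 4 = 1 mod 4 = 1; 1 ≠ 1 — FAILS

Because a single integer refutes it, the statement is false.

Answer: False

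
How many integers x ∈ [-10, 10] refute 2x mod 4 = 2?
Counterexamples in [-10, 10]: {-10, -8, -6, -4, -2, 0, 2, 4, 6, 8, 10}.

Counting them gives 11 values.

Answer: 11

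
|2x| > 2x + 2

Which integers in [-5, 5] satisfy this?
Holds for: {-5, -4, -3, -2, -1}
Fails for: {0, 1, 2, 3, 4, 5}

Answer: {-5, -4, -3, -2, -1}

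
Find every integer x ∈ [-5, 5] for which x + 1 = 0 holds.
Holds for: {-1}
Fails for: {-5, -4, -3, -2, 0, 1, 2, 3, 4, 5}

Answer: {-1}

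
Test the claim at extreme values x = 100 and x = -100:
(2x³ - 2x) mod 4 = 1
x = 100: LHS = (2·100³ - 2·100) mod 4 = 1999800 mod 4 = 0; 0 = 1 — FAILS
x = -100: LHS = (2·(-100)³ - 2·(-100)) mod 4 = (-1999800) mod 4 = 0; 0 = 1 — FAILS

Answer: No, fails for both x = 100 and x = -100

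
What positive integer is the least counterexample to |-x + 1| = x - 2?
Testing positive integers:
x = 1: LHS = |-1 + 1| = |0| = 0, RHS = 1 - 2 = -1; 0 = -1 — FAILS  ← smallest positive counterexample

Answer: x = 1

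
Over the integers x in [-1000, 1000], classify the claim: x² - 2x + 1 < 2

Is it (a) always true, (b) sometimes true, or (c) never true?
Holds at x = 0: LHS = 0² - 2·0 + 1 = 1; 1 < 2 — holds
Fails at x = -1: LHS = (-1)² - 2·(-1) + 1 = 4; 4 < 2 — FAILS
It is satisfied by some integers in the range but not all.

Answer: Sometimes true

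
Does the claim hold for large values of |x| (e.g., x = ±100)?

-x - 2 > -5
x = 100: LHS = -100 - 2 = -102; -102 > -5 — FAILS
x = -100: LHS = -(-100) - 2 = 98; 98 > -5 — holds

Answer: Partially: fails for x = 100, holds for x = -100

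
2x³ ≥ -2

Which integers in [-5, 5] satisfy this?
Holds for: {-1, 0, 1, 2, 3, 4, 5}
Fails for: {-5, -4, -3, -2}

Answer: {-1, 0, 1, 2, 3, 4, 5}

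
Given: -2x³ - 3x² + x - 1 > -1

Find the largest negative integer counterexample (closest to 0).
Testing negative integers from -1 downward:
x = -1: LHS = -2·(-1)³ - 3·(-1)² + (-1) - 1 = -3; -3 > -1 — FAILS  ← closest negative counterexample to 0

Answer: x = -1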